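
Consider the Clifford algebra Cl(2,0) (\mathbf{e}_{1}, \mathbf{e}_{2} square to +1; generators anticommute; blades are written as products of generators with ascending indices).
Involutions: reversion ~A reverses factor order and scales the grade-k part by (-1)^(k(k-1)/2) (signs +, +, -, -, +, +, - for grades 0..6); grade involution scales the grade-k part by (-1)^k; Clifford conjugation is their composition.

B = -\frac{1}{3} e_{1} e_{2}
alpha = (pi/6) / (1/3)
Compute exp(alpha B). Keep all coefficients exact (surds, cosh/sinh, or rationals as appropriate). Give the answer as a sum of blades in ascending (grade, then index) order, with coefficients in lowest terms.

B^2 = (-\frac{1}{3})^2*(e_{1} e_{2})^2 = \frac{1}{9}*(-1) = -\frac{1}{9} (a basis 2-blade squares to minus the product of its generators' squares).
B^2 = -\frac{1}{9} — the series telescopes trigonometrically here: l = \frac{1}{3}, alpha*l = \frac{\pi}{6}, so exp(alpha B) = cos(\frac{\pi}{6}) + (sin(\frac{\pi}{6})/(\frac{1}{3}))*B = \frac{\sqrt{3}}{2} + (\frac{3}{2})*B.
Answer: \frac{\sqrt{3}}{2} - \frac{1}{2} e_{1} e_{2}


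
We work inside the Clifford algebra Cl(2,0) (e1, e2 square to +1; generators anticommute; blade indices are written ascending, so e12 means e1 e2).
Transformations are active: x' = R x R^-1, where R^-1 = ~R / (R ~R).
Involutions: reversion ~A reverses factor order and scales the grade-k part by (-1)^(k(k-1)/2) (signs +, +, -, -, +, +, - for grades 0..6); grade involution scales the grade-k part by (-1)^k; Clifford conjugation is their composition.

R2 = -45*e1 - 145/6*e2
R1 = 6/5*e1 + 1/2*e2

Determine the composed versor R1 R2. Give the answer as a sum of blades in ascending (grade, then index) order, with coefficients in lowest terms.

Distribute over the terms of R1 (each basis-blade product reordered to ascending indices, repeated generators contracted through their squares):
(6/5*e1) R2 = -54 - 29*e12
(1/2*e2) R2 = -145/12 + 45/2*e12
Summing the partial products and collecting blades:
Answer: -793/12 - 13/2*e12


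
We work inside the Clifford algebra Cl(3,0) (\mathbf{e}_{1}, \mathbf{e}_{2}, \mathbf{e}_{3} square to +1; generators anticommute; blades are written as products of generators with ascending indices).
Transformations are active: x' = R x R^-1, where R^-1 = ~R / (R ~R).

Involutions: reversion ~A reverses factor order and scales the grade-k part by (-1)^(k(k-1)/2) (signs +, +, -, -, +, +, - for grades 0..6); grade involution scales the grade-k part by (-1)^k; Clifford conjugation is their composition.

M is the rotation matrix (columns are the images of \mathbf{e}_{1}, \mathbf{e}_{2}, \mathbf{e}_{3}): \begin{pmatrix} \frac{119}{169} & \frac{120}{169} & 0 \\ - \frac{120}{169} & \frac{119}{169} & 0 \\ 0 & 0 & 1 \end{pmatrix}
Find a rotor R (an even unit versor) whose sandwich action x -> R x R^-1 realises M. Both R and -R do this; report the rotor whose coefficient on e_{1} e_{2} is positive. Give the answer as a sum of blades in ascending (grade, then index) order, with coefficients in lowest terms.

Method: write R = a + b12*e_{1} e_{2} + b13*e_{1} e_{3} + b23*e_{2} e_{3} with a^2 + b12^2 + b13^2 + b23^2 = 1 (so R^-1 = ~R). Expanding the columns R e_j ~R gives tr M = 4a^2 - 1 and, from the antisymmetric part, M21 - M12 = -4a*b12, M13 - M31 = 4a*b13, M32 - M23 = -4a*b23.
Here tr M = \frac{407}{169}, so a^2 = (1 + tr M)/4 = \frac{144}{169} and a = ±\frac{12}{13}. Taking a = \frac{12}{13}: M21 - M12 = -\frac{240}{169}, M13 - M31 = 0, M32 - M23 = 0, giving b12 = \frac{5}{13}, b13 = 0, b23 = 0, i.e. R = \frac{12}{13} + \frac{5}{13} e_{1} e_{2}.
Its e_{1} e_{2} coefficient is already positive.
Answer: \frac{12}{13} + \frac{5}{13} e_{1} e_{2}. Uniqueness: Spin(3) -> SO(3) maps R and -R to the same rotation of trace \frac{407}{169}; fixing the sign of the e_{1} e_{2} coefficient removes the ambiguity.


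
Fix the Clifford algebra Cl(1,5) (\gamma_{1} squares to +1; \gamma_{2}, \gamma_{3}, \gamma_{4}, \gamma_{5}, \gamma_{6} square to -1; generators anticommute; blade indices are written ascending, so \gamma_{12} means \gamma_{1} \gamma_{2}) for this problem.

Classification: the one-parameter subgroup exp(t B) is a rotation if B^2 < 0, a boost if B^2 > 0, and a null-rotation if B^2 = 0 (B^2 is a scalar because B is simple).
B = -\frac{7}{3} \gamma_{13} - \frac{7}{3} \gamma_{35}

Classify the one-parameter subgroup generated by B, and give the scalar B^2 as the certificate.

B^2 term by term: the squares give (-\frac{7}{3})^2*(\gamma_{13})^2 + (-\frac{7}{3})^2*(\gamma_{35})^2 = \frac{49}{9}*(+1) + \frac{49}{9}*(-1) = 0 (each basis 2-blade squares to minus the product of its generators' squares); cross terms between blades sharing an index anticommute and cancel. So B^2 = 0.
Answer: null-rotation, certificate B^2 = 0. Key observation: B^2 = 0 is a conjugation invariant, so its sign decides the class regardless of the surface form of B.


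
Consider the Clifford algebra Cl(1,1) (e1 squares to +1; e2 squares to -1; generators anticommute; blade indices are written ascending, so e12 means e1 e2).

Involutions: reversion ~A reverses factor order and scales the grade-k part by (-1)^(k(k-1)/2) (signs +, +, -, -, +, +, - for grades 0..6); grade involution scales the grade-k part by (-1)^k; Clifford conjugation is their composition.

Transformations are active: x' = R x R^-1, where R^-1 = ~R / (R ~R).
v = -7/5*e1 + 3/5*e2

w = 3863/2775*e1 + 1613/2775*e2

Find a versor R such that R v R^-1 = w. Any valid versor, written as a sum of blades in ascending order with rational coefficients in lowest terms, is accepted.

Equal squares first: v^2 = w^2 = 8/5. Then v + w = -22/2775*e1 + 3278/2775*e2 is a versor taking v to w, provided it is invertible.
Answer: -22/2775*e1 + 3278/2775*e2


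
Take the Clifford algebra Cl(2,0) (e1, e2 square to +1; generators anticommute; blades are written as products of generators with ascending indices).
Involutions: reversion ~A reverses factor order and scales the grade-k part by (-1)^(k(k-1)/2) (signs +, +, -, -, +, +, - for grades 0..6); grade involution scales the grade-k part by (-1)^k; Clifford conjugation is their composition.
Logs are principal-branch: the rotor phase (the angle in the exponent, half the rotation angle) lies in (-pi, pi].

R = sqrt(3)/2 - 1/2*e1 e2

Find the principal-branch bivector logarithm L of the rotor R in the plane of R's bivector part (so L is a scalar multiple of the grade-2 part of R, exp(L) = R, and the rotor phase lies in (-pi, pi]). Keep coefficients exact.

The scalar part of R is sqrt(3)/2, so the principal-branch rotor phase is pinned; divide the bivector part by its sine to get the unit plane — L is the phase times that plane.
Concretely: cos(phase) = sqrt(3)/2 gives phase = ±pi/6, and since phase/sin(phase) is even the sign is immaterial: L = (phase/sin(phase)) * <R>_2 = (pi/3) * <R>_2.
Answer: -pi/6*e1 e2


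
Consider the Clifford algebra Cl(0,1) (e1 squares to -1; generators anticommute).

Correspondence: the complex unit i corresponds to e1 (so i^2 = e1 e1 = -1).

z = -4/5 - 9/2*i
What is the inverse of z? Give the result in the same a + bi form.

In blades: z = -4/5 - 9/2*e1.
With qbar = -4/5 + 9/2*e1 (scalar fixed, mapped units negated), z qbar = 2089/100 (the sum of squared coefficients), so z^-1 = qbar / (2089/100) = -80/2089 + 450/2089*e1; translating back:
Answer: -80/2089 + 450/2089*i


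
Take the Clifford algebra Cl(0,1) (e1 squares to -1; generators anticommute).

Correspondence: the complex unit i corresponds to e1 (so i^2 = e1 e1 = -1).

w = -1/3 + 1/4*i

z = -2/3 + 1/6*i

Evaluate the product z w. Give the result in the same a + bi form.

In blades: z = -2/3 + 1/6*e1, w = -1/3 + 1/4*e1.
Distribute z over w term by term (generator squares from the signature, products reordered to ascending indices): (-2/3)*w = 2/9 - 1/6*e1; (1/6*e1)*w = -1/24 - 1/18*e1.
Sum: 13/72 - 2/9*e1; translating back through the correspondence:
Answer: 13/72 - 2/9*i


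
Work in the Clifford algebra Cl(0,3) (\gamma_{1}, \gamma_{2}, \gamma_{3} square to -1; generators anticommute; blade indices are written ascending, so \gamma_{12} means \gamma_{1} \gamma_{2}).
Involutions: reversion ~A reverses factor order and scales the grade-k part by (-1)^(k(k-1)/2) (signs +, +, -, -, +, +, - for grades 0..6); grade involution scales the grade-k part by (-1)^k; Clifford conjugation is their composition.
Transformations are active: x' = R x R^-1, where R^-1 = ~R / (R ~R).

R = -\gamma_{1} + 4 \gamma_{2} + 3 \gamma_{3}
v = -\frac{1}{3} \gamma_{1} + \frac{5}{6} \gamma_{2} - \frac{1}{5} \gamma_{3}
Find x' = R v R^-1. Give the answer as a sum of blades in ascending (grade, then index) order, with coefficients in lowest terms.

~R = -\gamma_{1} + 4 \gamma_{2} + 3 \gamma_{3}, and R ~R = -26, so R^-1 = ~R / (-26).
R v = -\frac{46}{15} + \frac{1}{2} \gamma_{12} + \frac{6}{5} \gamma_{13} - \frac{33}{10} \gamma_{23}
Answer: \frac{19}{195} \gamma_{1} + \frac{43}{390} \gamma_{2} + \frac{59}{65} \gamma_{3}


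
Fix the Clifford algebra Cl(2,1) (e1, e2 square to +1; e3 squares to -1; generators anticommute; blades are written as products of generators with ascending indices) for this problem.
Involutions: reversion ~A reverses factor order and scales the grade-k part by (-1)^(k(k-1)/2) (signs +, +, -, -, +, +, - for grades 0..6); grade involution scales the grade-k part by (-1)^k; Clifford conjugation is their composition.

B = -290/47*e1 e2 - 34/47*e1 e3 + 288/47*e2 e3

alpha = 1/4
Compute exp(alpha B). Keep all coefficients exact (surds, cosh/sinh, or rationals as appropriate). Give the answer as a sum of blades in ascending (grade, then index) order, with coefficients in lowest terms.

B^2 term by term: the squares give (-290/47)^2*(e1 e2)^2 + (-34/47)^2*(e1 e3)^2 + (288/47)^2*(e2 e3)^2 = 84100/2209*(-1) + 1156/2209*(+1) + 82944/2209*(+1) = 0 (each basis 2-blade squares to minus the product of its generators' squares); cross terms between blades sharing an index anticommute and cancel. So B^2 = 0.
B^2 = 0, hence only two terms survive: exp(alpha B) = 1 + alpha B (parabolic case).
Answer: 1 - 145/94*e1 e2 - 17/94*e1 e3 + 72/47*e2 e3


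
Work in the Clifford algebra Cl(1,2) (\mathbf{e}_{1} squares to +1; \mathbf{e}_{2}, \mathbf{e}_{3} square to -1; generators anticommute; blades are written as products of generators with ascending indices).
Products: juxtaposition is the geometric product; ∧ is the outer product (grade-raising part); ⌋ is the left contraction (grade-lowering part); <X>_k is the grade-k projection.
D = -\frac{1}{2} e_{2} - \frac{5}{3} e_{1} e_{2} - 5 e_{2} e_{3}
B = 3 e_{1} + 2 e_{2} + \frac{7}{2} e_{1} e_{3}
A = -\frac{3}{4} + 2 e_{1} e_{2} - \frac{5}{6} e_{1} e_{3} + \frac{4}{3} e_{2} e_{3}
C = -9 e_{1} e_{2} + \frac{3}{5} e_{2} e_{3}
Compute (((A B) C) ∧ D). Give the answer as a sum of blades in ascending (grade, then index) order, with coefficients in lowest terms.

step 1: -\frac{35}{12} - \frac{25}{4} e_{1} - \frac{15}{2} e_{2} + \frac{31}{6} e_{3} - \frac{14}{3} e_{1} e_{2} - \frac{21}{8} e_{1} e_{3} - 7 e_{2} e_{3} + \frac{17}{3} e_{1} e_{2} e_{3}
step 2: \frac{231}{5} + \frac{641}{10} e_{1} + \frac{1187}{20} e_{2} - \frac{93}{2} e_{3} + \frac{987}{40} e_{1} e_{2} + \frac{329}{5} e_{1} e_{3} + \frac{175}{8} e_{2} e_{3} - \frac{201}{4} e_{1} e_{2} e_{3}
step 3: -\frac{231}{10} e_{2} - \frac{2181}{20} e_{1} e_{2} - \frac{1017}{4} e_{2} e_{3} - \frac{2101}{10} e_{1} e_{2} e_{3}
Answer: -\frac{231}{10} e_{2} - \frac{2181}{20} e_{1} e_{2} - \frac{1017}{4} e_{2} e_{3} - \frac{2101}{10} e_{1} e_{2} e_{3}


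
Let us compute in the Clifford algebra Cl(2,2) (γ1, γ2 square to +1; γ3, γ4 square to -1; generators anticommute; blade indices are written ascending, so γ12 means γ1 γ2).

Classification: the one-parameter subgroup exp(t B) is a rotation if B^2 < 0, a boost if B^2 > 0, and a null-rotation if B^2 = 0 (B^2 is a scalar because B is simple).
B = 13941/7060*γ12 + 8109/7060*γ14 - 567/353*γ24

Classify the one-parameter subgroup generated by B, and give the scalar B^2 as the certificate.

B^2 term by term: the squares give (13941/7060)^2*(γ12)^2 + (8109/7060)^2*(γ14)^2 + (-567/353)^2*(γ24)^2 = 194351481/49843600*(-1) + 65755881/49843600*(+1) + 321489/124609*(+1) = 0 (each basis 2-blade squares to minus the product of its generators' squares); cross terms between blades sharing an index anticommute and cancel. So B^2 = 0.
Answer: null-rotation, certificate B^2 = 0. Why this suffices: the scalar 0 survives any versor conjugation, so its sign alone determines the class however B is presented.


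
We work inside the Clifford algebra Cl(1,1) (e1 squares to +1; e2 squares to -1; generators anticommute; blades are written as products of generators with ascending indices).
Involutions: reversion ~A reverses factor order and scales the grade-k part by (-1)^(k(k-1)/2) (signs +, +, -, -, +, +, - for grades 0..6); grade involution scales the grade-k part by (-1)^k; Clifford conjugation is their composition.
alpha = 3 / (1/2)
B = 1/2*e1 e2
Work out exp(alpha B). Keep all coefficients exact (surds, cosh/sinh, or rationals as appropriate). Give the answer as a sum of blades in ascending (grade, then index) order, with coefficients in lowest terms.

B^2 = (1/2)^2*(e1 e2)^2 = 1/4*(+1) = 1/4 (a basis 2-blade squares to minus the product of its generators' squares).
B^2 = 1/4 — the positive square puts this in the hyperbolic regime; l = 1/2, alpha*l = 3, so exp(alpha B) = cosh(3) + (sinh(3)/(1/2))*B = cosh(3) + (2*sinh(3))*B.
Answer: cosh(3) + sinh(3)*e1 e2


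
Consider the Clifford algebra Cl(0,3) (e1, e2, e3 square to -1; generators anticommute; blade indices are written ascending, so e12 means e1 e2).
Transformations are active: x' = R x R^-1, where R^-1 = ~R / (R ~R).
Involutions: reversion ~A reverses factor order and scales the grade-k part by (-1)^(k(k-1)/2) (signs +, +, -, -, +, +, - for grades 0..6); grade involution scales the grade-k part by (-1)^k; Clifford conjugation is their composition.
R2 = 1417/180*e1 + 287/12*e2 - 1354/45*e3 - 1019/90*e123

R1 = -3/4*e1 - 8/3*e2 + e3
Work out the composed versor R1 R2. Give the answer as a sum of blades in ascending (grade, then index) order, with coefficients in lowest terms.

Distribute over the terms of R1 (each basis-blade product reordered to ascending indices, repeated generators contracted through their squares):
(-3/4*e1) R2 = 1417/240 - 287/16*e12 + 677/30*e13 - 1019/120*e23
(-8/3*e2) R2 = 574/9 + 2834/135*e12 + 4076/135*e13 + 10832/135*e23
(e3) R2 = 1354/45 + 1019/90*e12 - 1417/180*e13 - 287/12*e23
Summing the partial products and collecting blades:
Answer: 4789/48 + 6211/432*e12 + 24239/540*e13 + 10331/216*e23


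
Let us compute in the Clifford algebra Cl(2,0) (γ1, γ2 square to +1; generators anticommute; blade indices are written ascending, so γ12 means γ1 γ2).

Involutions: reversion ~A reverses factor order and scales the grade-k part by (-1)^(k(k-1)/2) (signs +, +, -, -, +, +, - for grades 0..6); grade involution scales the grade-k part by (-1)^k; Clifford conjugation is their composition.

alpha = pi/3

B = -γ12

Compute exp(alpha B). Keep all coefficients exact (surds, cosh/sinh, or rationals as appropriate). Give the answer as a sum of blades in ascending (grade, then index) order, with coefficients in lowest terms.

B^2 = (-1)^2*(γ12)^2 = 1*(-1) = -1 (a basis 2-blade squares to minus the product of its generators' squares).
B^2 = -1 — since the square is negative, the closed form is circular: l = 1, alpha*l = pi/3, so exp(alpha B) = cos(pi/3) + (sin(pi/3)/1)*B = 1/2 + (sqrt(3)/2)*B.
Answer: 1/2 - sqrt(3)/2*γ12


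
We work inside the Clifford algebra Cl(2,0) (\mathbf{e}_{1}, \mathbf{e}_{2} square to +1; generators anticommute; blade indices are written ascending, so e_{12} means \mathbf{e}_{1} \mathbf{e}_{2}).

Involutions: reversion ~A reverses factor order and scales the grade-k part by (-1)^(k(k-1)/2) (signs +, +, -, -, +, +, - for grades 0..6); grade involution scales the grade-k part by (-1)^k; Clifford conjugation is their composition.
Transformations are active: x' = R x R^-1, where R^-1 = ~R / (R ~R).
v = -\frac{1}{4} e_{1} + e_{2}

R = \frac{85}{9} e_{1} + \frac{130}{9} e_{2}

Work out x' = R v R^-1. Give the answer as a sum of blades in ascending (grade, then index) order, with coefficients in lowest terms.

~R = \frac{85}{9} e_{1} + \frac{130}{9} e_{2}, and R ~R = \frac{24125}{81}, so R^-1 = ~R / (\frac{24125}{81}).
R v = \frac{145}{12} + \frac{235}{18} e_{12}
Answer: \frac{3923}{3860} e_{1} + \frac{166}{965} e_{2}


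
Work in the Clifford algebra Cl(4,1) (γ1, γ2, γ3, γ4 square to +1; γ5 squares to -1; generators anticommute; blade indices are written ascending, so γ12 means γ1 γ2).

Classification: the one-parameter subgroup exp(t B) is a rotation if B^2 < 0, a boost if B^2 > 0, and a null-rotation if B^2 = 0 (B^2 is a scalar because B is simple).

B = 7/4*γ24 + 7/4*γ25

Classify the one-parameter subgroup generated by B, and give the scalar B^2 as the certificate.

B^2 term by term: the squares give (7/4)^2*(γ24)^2 + (7/4)^2*(γ25)^2 = 49/16*(-1) + 49/16*(+1) = 0 (each basis 2-blade squares to minus the product of its generators' squares); cross terms between blades sharing an index anticommute and cancel. So B^2 = 0.
Answer: null-rotation, certificate B^2 = 0. No conjugation can change B^2 = 0; the sign gives the class.


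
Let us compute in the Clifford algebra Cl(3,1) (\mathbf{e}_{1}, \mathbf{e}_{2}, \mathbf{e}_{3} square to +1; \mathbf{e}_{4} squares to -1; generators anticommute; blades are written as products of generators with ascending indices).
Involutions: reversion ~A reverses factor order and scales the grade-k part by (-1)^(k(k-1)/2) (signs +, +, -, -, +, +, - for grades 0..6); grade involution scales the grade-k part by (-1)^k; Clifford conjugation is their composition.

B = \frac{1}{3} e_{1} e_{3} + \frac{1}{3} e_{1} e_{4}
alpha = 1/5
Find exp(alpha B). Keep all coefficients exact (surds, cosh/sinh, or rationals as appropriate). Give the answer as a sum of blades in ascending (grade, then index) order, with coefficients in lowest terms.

B^2 term by term: the squares give (\frac{1}{3})^2*(e_{1} e_{3})^2 + (\frac{1}{3})^2*(e_{1} e_{4})^2 = \frac{1}{9}*(-1) + \frac{1}{9}*(+1) = 0 (each basis 2-blade squares to minus the product of its generators' squares); cross terms between blades sharing an index anticommute and cancel. So B^2 = 0.
B^2 = 0, so the series closes: exp(alpha B) = 1 + alpha B (parabolic case).
Answer: 1 + \frac{1}{15} e_{1} e_{3} + \frac{1}{15} e_{1} e_{4}


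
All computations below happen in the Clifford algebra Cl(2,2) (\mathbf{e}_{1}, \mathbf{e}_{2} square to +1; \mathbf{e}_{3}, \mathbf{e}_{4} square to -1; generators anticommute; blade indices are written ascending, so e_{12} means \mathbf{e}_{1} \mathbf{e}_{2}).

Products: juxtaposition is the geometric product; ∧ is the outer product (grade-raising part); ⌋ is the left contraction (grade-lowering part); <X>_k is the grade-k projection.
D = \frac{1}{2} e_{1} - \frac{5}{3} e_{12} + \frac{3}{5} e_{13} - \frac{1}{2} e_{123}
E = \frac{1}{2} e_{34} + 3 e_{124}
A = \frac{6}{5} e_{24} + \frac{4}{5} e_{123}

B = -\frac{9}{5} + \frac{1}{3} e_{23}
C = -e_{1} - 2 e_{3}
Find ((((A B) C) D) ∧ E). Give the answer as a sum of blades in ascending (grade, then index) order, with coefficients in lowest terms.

step 1: \frac{4}{15} e_{1} - \frac{54}{25} e_{24} + \frac{2}{5} e_{34} - \frac{36}{25} e_{123}
step 2: -\frac{4}{15} - \frac{4}{5} e_{4} - \frac{72}{25} e_{12} - \frac{8}{15} e_{13} + \frac{36}{25} e_{23} + \frac{54}{25} e_{124} - \frac{2}{5} e_{134} - \frac{108}{25} e_{234}
step 3: -\frac{128}{25} - \frac{64}{75} e_{1} + \frac{88}{75} e_{2} - \frac{88}{75} e_{3} + \frac{84}{25} e_{4} - \frac{472}{1125} e_{12} + \frac{56}{25} e_{13} - \frac{44}{25} e_{14} + \frac{2944}{1125} e_{23} + \frac{32}{25} e_{24} - \frac{32}{25} e_{34} + \frac{64}{75} e_{123} + \frac{1472}{375} e_{124} - \frac{192}{25} e_{134} - \frac{236}{375} e_{234} + \frac{44}{25} e_{1234}
step 4: -\frac{64}{25} e_{34} - \frac{384}{25} e_{124} - \frac{32}{75} e_{134} + \frac{44}{75} e_{234} - \frac{4196}{1125} e_{1234}
Answer: -\frac{64}{25} e_{34} - \frac{384}{25} e_{124} - \frac{32}{75} e_{134} + \frac{44}{75} e_{234} - \frac{4196}{1125} e_{1234}


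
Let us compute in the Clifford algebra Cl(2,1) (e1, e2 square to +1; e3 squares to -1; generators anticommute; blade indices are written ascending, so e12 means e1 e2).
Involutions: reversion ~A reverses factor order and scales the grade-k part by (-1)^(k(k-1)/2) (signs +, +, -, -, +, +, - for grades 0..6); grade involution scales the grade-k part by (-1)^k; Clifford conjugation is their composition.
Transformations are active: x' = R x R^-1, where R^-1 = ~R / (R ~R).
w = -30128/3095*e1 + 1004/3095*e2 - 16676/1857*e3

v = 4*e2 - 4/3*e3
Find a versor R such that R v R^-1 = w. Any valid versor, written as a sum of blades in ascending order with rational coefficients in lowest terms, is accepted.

Take R = v + w = -30128/3095*e1 + 13384/3095*e2 - 6384/619*e3. Because q(v) = q(w) = 128/9, conjugation by R sends v exactly to w.
Answer: -30128/3095*e1 + 13384/3095*e2 - 6384/619*e3


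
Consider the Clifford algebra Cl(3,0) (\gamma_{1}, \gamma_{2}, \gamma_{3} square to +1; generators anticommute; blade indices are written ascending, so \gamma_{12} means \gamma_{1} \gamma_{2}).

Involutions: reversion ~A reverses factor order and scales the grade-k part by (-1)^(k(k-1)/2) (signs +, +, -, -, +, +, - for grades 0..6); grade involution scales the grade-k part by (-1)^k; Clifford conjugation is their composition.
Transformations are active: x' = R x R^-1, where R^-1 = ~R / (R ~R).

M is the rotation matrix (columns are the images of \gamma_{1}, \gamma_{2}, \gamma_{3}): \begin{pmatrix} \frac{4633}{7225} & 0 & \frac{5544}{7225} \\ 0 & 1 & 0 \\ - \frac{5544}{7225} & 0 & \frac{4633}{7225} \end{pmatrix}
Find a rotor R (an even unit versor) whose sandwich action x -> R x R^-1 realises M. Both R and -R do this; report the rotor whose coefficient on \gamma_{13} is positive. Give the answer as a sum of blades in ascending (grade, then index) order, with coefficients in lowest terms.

Method: write R = a + b12*\gamma_{12} + b13*\gamma_{13} + b23*\gamma_{23} with a^2 + b12^2 + b13^2 + b23^2 = 1 (so R^-1 = ~R). Expanding the columns R e_j ~R gives tr M = 4a^2 - 1 and, from the antisymmetric part, M21 - M12 = -4a*b12, M13 - M31 = 4a*b13, M32 - M23 = -4a*b23.
Here tr M = \frac{16491}{7225}, so a^2 = (1 + tr M)/4 = \frac{5929}{7225} and a = ±\frac{77}{85}. Taking a = \frac{77}{85}: M21 - M12 = 0, M13 - M31 = \frac{11088}{7225}, M32 - M23 = 0, giving b12 = 0, b13 = \frac{36}{85}, b23 = 0, i.e. R = \frac{77}{85} + \frac{36}{85} \gamma_{13}.
Its \gamma_{13} coefficient is already positive.
Answer: \frac{77}{85} + \frac{36}{85} \gamma_{13}. Uniqueness: Spin(3) -> SO(3) maps R and -R to the same rotation of trace \frac{16491}{7225}; fixing the sign of the \gamma_{13} coefficient removes the ambiguity.


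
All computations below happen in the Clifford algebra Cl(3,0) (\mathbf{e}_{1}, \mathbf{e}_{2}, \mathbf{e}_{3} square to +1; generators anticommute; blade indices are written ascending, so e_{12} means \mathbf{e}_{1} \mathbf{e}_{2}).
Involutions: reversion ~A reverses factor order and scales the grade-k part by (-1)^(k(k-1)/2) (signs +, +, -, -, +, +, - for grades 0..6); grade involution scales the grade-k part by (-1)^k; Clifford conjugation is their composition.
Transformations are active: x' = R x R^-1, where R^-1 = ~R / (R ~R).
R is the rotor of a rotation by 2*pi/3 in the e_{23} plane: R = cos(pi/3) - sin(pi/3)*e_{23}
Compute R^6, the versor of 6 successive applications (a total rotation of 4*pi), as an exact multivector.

Half-angle bookkeeping: 6 applications in e_{23} add up to rotor phase 6*pi/3 = 2 \pi, so R^6 = cos(2 \pi) - sin(2 \pi)*e_{23}.
cos(2 \pi) = 1 and sin(2 \pi) = 0, so R^6 = 1. The total rotation 4*pi is 2 full turns, so every vector returns to itself, yet the rotor is +1, back on the identity sheet (an even number of 2*pi turns).
Answer: 1


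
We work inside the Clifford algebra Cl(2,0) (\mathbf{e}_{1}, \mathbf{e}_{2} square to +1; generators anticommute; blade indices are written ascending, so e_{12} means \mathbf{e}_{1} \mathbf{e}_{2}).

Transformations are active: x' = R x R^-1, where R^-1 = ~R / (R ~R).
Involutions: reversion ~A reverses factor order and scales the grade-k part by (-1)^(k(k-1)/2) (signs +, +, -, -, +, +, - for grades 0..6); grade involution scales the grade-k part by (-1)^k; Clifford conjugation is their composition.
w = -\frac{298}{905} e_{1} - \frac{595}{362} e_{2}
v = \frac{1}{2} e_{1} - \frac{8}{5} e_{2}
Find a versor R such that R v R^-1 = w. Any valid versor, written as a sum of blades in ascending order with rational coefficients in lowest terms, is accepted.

Construction: equal norms (both \frac{281}{100}) license R = v + w = \frac{309}{1810} e_{1} - \frac{5871}{1810} e_{2} — nothing changes along that direction, while (v - w)/2 changes sign, so v maps onto w.
Answer: \frac{309}{1810} e_{1} - \frac{5871}{1810} e_{2}


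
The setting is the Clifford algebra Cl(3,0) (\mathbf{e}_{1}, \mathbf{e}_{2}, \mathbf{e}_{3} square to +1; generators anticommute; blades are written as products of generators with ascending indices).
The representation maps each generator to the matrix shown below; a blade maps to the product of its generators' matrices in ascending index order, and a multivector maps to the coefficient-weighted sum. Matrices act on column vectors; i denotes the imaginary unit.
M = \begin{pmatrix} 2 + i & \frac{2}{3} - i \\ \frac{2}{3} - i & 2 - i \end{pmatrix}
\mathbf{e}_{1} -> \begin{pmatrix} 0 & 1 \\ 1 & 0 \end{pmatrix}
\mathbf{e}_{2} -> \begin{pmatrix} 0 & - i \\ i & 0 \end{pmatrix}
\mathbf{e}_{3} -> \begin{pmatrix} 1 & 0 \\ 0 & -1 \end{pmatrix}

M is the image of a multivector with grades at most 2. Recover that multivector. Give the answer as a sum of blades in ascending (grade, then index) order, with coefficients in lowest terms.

Method: 1, rho(e_{1}), rho(e_{2}), rho(e_{3}) form a trace-orthogonal basis of the 2x2 complex matrices (tr(X Y) = 2 if X = Y, else 0), so M = m0*1 + m1*rho(e_{1}) + m2*rho(e_{2}) + m3*rho(e_{3}) with m0 = tr(M)/2 = 2, m1 = tr(M rho(e_{1}))/2 = \frac{2}{3} - i, m2 = tr(M rho(e_{2}))/2 = 0, m3 = tr(M rho(e_{3}))/2 = i.
Multiplying table entries, the bivector images are rho(e_{1} e_{2}) = i*rho(e_{3}), rho(e_{1} e_{3}) = -i*rho(e_{2}), rho(e_{2} e_{3}) = i*rho(e_{1}); with real blade coefficients the real parts of m0..m3 are the coefficients of 1, e_{1}, e_{2}, e_{3} and the imaginary parts give the bivectors (e_{2} e_{3}: Im m1, e_{1} e_{3}: -Im m2, e_{1} e_{2}: Im m3).
Answer: 2 + \frac{2}{3} e_{1} + e_{1} e_{2} - e_{2} e_{3}


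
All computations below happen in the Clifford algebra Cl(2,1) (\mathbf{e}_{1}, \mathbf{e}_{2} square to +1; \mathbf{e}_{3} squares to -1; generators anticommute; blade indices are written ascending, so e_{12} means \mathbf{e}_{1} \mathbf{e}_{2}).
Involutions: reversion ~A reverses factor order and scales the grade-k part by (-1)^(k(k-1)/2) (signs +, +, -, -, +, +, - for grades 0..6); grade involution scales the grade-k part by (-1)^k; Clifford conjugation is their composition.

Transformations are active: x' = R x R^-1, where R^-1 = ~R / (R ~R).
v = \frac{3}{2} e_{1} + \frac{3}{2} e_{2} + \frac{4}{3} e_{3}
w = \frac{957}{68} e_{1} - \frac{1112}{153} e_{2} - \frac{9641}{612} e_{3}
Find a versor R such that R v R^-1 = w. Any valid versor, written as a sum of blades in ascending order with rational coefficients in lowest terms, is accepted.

Here q(v) = q(w) = \frac{49}{18}; the classical choice R = v + w = \frac{1059}{68} e_{1} - \frac{1765}{306} e_{2} - \frac{8825}{612} e_{3} then realises v -> w under the sandwich.
Answer: \frac{1059}{68} e_{1} - \frac{1765}{306} e_{2} - \frac{8825}{612} e_{3}


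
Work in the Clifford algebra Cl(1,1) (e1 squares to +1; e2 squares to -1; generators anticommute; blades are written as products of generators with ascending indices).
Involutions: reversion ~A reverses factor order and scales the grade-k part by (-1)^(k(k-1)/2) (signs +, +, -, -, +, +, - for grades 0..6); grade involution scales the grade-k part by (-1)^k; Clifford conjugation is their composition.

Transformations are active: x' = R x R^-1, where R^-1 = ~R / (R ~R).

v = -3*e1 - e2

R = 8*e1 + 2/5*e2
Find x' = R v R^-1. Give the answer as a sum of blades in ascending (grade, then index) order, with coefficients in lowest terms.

~R = 8*e1 + 2/5*e2, and R ~R = 1596/25, so R^-1 = ~R / (1596/25).
R v = -118/5 - 34/5*e1 e2
Answer: -1163/399*e1 + 281/399*e2


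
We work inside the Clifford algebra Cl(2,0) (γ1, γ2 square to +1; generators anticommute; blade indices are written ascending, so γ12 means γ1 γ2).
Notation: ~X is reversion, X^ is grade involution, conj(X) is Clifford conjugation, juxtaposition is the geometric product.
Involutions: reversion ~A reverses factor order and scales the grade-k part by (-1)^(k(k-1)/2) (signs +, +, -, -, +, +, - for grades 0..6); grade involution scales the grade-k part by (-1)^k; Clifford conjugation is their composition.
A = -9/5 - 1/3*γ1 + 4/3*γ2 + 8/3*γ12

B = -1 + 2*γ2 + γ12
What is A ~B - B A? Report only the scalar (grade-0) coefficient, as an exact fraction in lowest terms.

first term: 107/15 + 7*γ1 - 23/5*γ2 - 23/15*γ12
second term: 9/5 - 11/3*γ1 - 23/5*γ2 - 19/5*γ12
Answer: 16/3


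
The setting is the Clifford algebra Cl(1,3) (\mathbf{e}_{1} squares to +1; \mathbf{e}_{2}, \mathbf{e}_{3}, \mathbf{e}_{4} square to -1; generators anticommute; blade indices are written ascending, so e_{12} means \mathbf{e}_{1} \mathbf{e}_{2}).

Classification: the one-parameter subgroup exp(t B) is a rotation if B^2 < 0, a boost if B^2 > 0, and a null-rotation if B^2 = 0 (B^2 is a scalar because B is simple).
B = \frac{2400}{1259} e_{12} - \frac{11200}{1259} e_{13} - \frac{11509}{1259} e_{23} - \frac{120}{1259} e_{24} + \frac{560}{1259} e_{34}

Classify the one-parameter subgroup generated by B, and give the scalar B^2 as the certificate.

B^2 term by term: the squares give (\frac{2400}{1259})^2*(e_{12})^2 + (-\frac{11200}{1259})^2*(e_{13})^2 + (-\frac{11509}{1259})^2*(e_{23})^2 + (-\frac{120}{1259})^2*(e_{24})^2 + (\frac{560}{1259})^2*(e_{34})^2 = \frac{5760000}{1585081}*(+1) + \frac{125440000}{1585081}*(+1) + \frac{132457081}{1585081}*(-1) + \frac{14400}{1585081}*(-1) + \frac{313600}{1585081}*(-1) = -1 (each basis 2-blade squares to minus the product of its generators' squares); cross terms between blades sharing an index anticommute and cancel; the commuting (index-disjoint) pairs give grade-4 terms 2*c*c'*(blade product), which cancel blade by blade — e_{1234}: \frac{2688000}{1585081} - \frac{2688000}{1585081} = 0 — confirming B is simple. So B^2 = -1.
Answer: rotation, certificate B^2 = -1. Check the certificate: B^2 = -1, and that sign is decisive whatever form B takes.


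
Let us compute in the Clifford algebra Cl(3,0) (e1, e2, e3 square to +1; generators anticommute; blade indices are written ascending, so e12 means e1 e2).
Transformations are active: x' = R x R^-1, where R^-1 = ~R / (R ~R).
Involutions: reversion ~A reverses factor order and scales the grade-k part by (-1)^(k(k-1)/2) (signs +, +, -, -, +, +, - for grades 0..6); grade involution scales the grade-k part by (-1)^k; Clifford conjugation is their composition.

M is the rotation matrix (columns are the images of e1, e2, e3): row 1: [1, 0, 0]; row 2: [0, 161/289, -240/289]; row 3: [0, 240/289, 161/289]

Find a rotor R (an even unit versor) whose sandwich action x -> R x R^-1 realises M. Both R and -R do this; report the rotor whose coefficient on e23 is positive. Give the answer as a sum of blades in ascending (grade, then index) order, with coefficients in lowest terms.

Method: write R = a + b12*e12 + b13*e13 + b23*e23 with a^2 + b12^2 + b13^2 + b23^2 = 1 (so R^-1 = ~R). Expanding the columns R e_j ~R gives tr M = 4a^2 - 1 and, from the antisymmetric part, M21 - M12 = -4a*b12, M13 - M31 = 4a*b13, M32 - M23 = -4a*b23.
Here tr M = 611/289, so a^2 = (1 + tr M)/4 = 225/289 and a = ±15/17. Taking a = 15/17: M21 - M12 = 0, M13 - M31 = 0, M32 - M23 = 480/289, giving b12 = 0, b13 = 0, b23 = -8/17, i.e. R = 15/17 - 8/17*e23.
Its e23 coefficient is negative, so report the other preimage -R.
Answer: -15/17 + 8/17*e23. Uniqueness: Spin(3) -> SO(3) maps R and -R to the same rotation of trace 611/289; fixing the sign of the e23 coefficient removes the ambiguity.


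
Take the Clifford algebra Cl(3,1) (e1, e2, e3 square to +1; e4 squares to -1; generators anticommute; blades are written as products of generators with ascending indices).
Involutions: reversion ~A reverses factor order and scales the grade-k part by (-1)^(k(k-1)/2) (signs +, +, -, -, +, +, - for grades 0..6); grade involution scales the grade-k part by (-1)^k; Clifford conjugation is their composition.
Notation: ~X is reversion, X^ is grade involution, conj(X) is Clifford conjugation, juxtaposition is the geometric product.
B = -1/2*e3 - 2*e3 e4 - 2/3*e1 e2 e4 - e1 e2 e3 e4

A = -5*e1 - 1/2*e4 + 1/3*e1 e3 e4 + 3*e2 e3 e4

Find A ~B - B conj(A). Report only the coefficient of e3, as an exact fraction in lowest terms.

first term: 11/3*e1 + 17/3*e2 - e3 + 1/3*e1 e2 + 9/2*e1 e3 + 1/6*e1 e4 - 2/9*e2 e3 - 11/6*e2 e4 - 1/4*e3 e4 + 1/2*e1 e2 e3 - 10*e1 e3 e4 + 5*e2 e3 e4
second term: -11/3*e1 - 17/3*e2 + e3 + 1/3*e1 e2 + 9/2*e1 e3 + 1/6*e1 e4 - 2/9*e2 e3 - 11/6*e2 e4 - 1/4*e3 e4 + 1/2*e1 e2 e3 - 10*e1 e3 e4 + 5*e2 e3 e4
Answer: -2


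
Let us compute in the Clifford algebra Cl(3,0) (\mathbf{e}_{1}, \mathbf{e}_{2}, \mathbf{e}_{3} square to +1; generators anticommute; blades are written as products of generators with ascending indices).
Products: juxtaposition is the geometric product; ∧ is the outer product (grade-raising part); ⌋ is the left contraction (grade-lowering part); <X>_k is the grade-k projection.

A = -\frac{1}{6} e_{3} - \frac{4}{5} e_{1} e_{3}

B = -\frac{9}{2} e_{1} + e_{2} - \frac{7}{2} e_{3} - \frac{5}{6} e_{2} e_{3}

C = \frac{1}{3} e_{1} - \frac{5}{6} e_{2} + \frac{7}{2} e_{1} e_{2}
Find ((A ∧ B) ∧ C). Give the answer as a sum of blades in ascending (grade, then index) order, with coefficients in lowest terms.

step 1: -\frac{3}{4} e_{1} e_{3} + \frac{1}{6} e_{2} e_{3} + \frac{4}{5} e_{1} e_{2} e_{3}
step 2: -\frac{41}{72} e_{1} e_{2} e_{3}
Answer: -\frac{41}{72} e_{1} e_{2} e_{3}


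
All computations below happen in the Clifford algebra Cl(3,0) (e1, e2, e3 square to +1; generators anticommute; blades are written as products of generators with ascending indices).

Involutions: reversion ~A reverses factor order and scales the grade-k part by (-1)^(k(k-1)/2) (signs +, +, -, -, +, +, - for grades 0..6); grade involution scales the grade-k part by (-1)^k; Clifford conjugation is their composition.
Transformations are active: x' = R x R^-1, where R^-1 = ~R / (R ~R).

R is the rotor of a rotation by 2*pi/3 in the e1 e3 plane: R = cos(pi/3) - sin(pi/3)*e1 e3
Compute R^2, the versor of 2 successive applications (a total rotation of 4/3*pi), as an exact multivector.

Because a rotor carries half the rotation angle, composing 2 copies of this e1 e3-plane rotor multiplies the phase: 2*(pi/3) = 2*pi/3, hence R^2 = cos(2*pi/3) - sin(2*pi/3)*e1 e3.
cos(2*pi/3) = -1/2 and sin(2*pi/3) = sqrt(3)/2, so R^2 = -1/2 - sqrt(3)/2*e1 e3. The net rotation is 4/3*pi; the rotor keeps the half-angle phase exactly.
Answer: -1/2 - sqrt(3)/2*e1 e3


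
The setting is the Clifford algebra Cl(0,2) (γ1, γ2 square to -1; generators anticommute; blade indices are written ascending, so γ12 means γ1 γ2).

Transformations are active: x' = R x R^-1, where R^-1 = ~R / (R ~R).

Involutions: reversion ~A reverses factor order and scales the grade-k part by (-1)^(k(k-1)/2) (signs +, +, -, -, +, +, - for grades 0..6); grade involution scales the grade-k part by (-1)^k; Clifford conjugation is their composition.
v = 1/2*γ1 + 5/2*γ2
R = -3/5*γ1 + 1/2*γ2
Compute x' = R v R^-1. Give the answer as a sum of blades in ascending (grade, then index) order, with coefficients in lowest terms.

~R = -3/5*γ1 + 1/2*γ2, and R ~R = -61/100, so R^-1 = ~R / (-61/100).
R v = -19/20 - 7/4*γ12
Answer: -289/122*γ1 - 115/122*γ2


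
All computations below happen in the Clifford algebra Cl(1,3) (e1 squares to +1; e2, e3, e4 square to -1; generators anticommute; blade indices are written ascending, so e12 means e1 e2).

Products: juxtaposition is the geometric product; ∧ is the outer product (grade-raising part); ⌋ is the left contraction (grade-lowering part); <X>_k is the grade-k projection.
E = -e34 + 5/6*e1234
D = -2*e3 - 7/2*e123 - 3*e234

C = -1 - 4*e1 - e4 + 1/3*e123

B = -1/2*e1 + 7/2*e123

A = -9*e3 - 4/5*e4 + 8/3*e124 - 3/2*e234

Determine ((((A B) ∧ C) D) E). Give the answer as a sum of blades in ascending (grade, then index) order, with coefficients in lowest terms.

step 1: 63/2*e12 - 9/2*e13 - 113/20*e14 - 4/3*e24 - 28/3*e34 + 41/20*e1234
step 2: -63/2*e12 + 9/2*e13 + 113/20*e14 + 4/3*e24 + 28/3*e34 - 157/6*e124 + 251/6*e134 - 41/20*e1234
step 3: 303/20*e1 + 175/4*e2 + 425/4*e3 - 1379/120*e4 + 251/2*e12 + 157/2*e13 - 251/3*e14 - 1757/12*e24 - 1099/12*e34 + 1599/20*e123 - 631/15*e124 - 1178/15*e134 + 2693/120*e234 - 157/3*e1234
step 4: -1727/36 - 70009/720*e1 + 31639/360*e2 - 8483/360*e3 + 317/8*e4 + 1727/72*e12 - 2761/72*e13 + 157/2*e14 + 2761/36*e23 - 785/12*e24 + 1255/12*e34 + 23393/720*e123 - 1031/120*e124 + 2557/120*e134 - 249/8*e234 - 251/2*e1234
Answer: -1727/36 - 70009/720*e1 + 31639/360*e2 - 8483/360*e3 + 317/8*e4 + 1727/72*e12 - 2761/72*e13 + 157/2*e14 + 2761/36*e23 - 785/12*e24 + 1255/12*e34 + 23393/720*e123 - 1031/120*e124 + 2557/120*e134 - 249/8*e234 - 251/2*e1234


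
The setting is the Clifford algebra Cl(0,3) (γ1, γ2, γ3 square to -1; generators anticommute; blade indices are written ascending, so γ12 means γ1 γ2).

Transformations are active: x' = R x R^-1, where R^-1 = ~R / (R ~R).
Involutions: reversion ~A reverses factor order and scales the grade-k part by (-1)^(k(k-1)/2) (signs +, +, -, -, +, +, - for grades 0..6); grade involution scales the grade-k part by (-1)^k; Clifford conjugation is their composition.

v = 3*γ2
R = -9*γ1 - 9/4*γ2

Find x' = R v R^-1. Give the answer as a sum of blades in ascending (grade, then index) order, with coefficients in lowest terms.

~R = -9*γ1 - 9/4*γ2, and R ~R = -1377/16, so R^-1 = ~R / (-1377/16).
R v = 27/4 - 27*γ12
Answer: 24/17*γ1 - 45/17*γ2


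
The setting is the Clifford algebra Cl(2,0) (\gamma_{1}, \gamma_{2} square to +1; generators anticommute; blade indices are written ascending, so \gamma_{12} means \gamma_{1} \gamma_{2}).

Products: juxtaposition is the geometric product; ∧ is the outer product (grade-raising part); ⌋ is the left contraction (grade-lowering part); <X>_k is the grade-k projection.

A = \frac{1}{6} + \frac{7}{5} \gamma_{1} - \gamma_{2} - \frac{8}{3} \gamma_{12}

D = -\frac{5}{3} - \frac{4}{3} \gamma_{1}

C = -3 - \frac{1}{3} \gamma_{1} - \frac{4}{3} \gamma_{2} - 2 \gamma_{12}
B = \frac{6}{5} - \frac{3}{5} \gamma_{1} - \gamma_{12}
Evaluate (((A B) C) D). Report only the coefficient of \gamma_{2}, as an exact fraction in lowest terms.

step 1: -\frac{248}{75} + \frac{29}{50} \gamma_{1} - \frac{21}{5} \gamma_{2} - \frac{119}{30} \gamma_{12}
step 2: \frac{1109}{150} - \frac{1687}{450} \gamma_{1} + \frac{2179}{150} \gamma_{2} + \frac{817}{50} \gamma_{12}
step 3: -\frac{9887}{1350} - \frac{4873}{1350} \gamma_{1} - \frac{1091}{450} \gamma_{2} - \frac{3539}{450} \gamma_{12}
Answer: -\frac{1091}{450}


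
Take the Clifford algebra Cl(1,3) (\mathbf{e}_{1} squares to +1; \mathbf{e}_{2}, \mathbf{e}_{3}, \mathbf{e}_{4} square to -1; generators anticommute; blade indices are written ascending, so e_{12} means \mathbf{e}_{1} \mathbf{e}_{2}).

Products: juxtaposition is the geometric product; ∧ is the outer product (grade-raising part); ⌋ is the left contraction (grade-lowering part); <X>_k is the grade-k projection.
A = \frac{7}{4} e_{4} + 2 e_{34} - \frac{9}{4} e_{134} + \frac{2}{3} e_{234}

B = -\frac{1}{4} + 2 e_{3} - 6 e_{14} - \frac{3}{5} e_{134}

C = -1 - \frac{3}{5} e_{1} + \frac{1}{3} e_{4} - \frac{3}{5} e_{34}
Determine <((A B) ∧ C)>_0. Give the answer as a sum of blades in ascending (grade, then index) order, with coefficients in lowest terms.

step 1: -\frac{27}{20} - \frac{93}{10} e_{1} - \frac{27}{2} e_{3} + \frac{57}{16} e_{4} - \frac{2}{5} e_{12} + \frac{261}{20} e_{13} - \frac{9}{2} e_{14} + \frac{4}{3} e_{24} - 4 e_{34} - 4 e_{123} + \frac{9}{16} e_{134} - \frac{1}{6} e_{234}
step 2: \frac{27}{20} + \frac{1011}{100} e_{1} + \frac{27}{2} e_{3} - \frac{321}{80} e_{4} + \frac{2}{5} e_{12} - \frac{423}{20} e_{13} + \frac{283}{80} e_{14} - \frac{4}{3} e_{24} + \frac{31}{100} e_{34} + 4 e_{123} - \frac{14}{15} e_{124} + \frac{4707}{400} e_{134} + \frac{1}{6} e_{234} - \frac{179}{150} e_{1234}
step 3: \frac{27}{20}
Answer: \frac{27}{20}
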